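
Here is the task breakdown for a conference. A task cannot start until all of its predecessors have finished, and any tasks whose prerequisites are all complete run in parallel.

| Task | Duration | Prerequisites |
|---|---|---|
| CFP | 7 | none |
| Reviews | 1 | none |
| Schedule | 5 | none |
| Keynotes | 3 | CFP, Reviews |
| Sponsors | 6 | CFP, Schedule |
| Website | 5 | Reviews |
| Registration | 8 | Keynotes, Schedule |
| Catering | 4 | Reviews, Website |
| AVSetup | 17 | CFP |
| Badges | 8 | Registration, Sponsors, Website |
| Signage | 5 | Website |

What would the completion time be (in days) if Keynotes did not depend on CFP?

With the dependency in place, CFP→Keynotes→Registration→Badges = 7+3+8+8 = 26 sets the finish at 26 days.
Without CFP→Keynotes, Keynotes's earliest start moves from 7 to 1.
After: CFP→AVSetup = 7+17 = 24 → 24 days.

24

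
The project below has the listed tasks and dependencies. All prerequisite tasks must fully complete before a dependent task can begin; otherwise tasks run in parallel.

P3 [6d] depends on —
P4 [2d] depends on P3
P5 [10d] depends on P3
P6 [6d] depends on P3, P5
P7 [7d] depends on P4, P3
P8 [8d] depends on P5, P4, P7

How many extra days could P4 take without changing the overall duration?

P3→P5→P8 = 6+10+8 = 24 sets the makespan at 24 days.
Longest path through P4: 23 days (earliest finish 8, latest finish 9).
So P4 can slip 9 − 8 = 1 day.

1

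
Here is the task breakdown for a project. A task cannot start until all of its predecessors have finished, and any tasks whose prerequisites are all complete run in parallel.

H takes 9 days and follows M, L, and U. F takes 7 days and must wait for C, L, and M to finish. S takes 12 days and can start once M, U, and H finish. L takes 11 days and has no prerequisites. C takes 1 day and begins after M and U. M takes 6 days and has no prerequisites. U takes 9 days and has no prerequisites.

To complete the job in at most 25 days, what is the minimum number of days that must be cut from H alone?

Current finish: 32 days; target: 25.
H is on every critical path, so each day cut from H cuts the finish by one (this holds down to a finish of 24).
Need 32 − 25 = 7 days off H → H becomes 2 days, finish becomes 25.

7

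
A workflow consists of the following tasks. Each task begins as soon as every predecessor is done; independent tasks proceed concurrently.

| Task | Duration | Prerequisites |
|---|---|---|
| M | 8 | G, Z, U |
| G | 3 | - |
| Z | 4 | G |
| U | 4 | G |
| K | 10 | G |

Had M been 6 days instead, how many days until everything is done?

Actual critical path: G→U→M = 3+4+8 = 15 ⇒ 15 days.
M lies on that path, so at 6 days the path becomes 13 days.
The critical path is still G→U→M; finish is now 13 days.

13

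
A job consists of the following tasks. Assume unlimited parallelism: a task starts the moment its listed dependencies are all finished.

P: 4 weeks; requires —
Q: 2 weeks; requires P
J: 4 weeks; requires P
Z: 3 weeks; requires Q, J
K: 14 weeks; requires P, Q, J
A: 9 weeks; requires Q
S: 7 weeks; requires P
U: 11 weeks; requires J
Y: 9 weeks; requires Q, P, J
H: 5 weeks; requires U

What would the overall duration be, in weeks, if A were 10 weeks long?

Baseline: P→J→U→H = 4+4+11+5 = 24 → 24 weeks.
The longest path through A is only 15 weeks, so A has float 9.
The critical path is still P→J→U→H; finish is now 24 weeks.

24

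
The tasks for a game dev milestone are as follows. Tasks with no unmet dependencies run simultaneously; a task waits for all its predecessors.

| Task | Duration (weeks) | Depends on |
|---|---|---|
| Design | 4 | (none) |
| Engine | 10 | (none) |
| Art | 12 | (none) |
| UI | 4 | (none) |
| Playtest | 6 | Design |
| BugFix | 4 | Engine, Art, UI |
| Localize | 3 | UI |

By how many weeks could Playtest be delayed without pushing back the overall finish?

6

Critical path: Art→BugFix = 12+4 = 16, so the finish is 16 weeks.
Longest path through Playtest: 10 weeks (earliest finish 10, latest finish 16).
So Playtest can slip 16 − 10 = 6 weeks.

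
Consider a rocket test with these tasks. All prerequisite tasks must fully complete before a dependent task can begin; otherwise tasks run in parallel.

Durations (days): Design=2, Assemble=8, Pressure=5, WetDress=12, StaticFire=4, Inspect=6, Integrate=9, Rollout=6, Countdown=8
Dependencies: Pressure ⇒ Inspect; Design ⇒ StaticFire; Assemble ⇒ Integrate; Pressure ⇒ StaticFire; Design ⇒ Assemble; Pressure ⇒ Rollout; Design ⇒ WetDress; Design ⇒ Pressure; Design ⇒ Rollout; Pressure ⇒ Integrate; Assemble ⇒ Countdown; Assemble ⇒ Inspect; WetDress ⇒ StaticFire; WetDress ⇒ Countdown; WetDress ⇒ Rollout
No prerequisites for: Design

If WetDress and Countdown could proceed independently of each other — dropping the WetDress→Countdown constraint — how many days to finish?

Before: longest chain Design→WetDress→Countdown = 2+12+8 = 22, finish 22.
Without WetDress→Countdown, Countdown's earliest start moves from 14 to 10.
After: Design→WetDress→Rollout = 2+12+6 = 20 → 20 days.

20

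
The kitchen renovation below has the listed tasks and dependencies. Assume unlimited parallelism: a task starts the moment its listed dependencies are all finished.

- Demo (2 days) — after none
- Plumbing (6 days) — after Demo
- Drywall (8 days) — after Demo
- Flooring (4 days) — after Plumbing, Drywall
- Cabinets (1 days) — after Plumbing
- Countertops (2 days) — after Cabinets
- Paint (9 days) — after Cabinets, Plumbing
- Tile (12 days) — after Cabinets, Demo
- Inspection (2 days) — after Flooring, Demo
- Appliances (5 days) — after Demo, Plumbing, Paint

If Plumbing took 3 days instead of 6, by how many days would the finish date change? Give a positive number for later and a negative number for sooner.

Actual critical path: Demo→Plumbing→Cabinets→Paint→Appliances = 2+6+1+9+5 = 23 ⇒ 23 days.
Since Plumbing is critical, the -3 change carries straight to that chain (now 20 days).
That remains the longest chain; total 20 days.
Change in finish: 20 − 23 = -3 days.

-3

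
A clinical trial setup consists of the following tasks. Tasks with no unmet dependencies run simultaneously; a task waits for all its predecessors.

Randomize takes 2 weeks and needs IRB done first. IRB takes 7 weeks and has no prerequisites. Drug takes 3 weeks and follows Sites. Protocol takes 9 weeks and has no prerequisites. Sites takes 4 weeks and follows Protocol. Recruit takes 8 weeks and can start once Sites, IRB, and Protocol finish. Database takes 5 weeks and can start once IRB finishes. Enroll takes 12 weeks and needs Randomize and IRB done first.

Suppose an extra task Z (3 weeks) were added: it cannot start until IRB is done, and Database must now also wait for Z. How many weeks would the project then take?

Originally the project takes 21 weeks.
With Z inserted, Database now waits for max(IRB, Z).
New critical path: Protocol→Sites→Recruit = 9+4+8 = 21 ⇒ 21 weeks.

21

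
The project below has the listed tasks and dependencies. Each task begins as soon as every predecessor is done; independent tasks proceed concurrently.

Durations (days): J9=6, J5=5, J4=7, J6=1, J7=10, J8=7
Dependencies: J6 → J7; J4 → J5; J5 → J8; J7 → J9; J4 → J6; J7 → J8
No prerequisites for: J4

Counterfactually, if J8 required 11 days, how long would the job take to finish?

The binding path is J4→J6→J7→J8 = 7+1+10+7 = 25; finish at 25 days.
J8 is on the critical path; changing it to 11 makes that path 29 days.
That remains the longest chain; total 29 days.

29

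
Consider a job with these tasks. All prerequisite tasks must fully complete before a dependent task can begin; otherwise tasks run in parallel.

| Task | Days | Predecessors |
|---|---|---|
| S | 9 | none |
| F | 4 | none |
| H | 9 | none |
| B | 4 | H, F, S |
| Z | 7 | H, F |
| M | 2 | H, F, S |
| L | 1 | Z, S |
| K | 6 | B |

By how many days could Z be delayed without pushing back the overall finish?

2

Critical path: S→B→K = 9+4+6 = 19, so the finish is 19 days.
Z finishes as early as 16 and must finish by 18.
Slack of Z = 11 − 9 = 2 days.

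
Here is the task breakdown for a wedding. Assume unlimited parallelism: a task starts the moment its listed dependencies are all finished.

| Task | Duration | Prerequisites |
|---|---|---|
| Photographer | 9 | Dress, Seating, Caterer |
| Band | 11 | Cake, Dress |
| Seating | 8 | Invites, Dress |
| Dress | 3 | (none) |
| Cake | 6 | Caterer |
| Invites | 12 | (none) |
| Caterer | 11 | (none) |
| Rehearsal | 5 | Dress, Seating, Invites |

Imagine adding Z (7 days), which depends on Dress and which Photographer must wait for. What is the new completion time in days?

29

Originally the schedule takes 29 days.
With Z inserted, Photographer now waits for max(Dress, Seating, Caterer, Z).
New critical path: Invites→Seating→Photographer = 12+8+9 = 29 ⇒ 29 days.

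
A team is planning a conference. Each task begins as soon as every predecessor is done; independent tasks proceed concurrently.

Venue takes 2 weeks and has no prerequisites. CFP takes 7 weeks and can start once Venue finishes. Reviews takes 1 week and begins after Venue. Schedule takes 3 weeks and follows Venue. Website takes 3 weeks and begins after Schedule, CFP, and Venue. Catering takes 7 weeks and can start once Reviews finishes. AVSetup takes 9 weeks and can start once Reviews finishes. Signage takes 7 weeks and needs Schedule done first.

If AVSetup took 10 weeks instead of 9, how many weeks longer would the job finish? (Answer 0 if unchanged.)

Actual critical path: Venue→Reviews→AVSetup = 2+1+9 = 12 ⇒ 12 weeks.
AVSetup lies on that path, so at 10 weeks the path becomes 13 weeks.
No other chain overtakes it, so the finish is 13 weeks.
Change in finish: 13 − 12 = +1 weeks.

1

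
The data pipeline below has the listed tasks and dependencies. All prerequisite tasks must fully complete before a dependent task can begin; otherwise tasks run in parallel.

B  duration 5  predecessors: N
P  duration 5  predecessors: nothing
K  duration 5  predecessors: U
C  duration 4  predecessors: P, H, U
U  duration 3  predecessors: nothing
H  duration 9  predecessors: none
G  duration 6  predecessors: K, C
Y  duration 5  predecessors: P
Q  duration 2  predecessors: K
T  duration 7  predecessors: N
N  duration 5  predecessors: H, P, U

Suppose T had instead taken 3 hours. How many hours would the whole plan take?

As given, the longest chain is H→N→T = 9+5+7 = 21, so the finish is 21 hours.
T lies on that path, so at 3 hours the path becomes 17 hours.
Now H→N→B = 9+5+5 = 19 is longest, so the finish becomes 19 hours.

19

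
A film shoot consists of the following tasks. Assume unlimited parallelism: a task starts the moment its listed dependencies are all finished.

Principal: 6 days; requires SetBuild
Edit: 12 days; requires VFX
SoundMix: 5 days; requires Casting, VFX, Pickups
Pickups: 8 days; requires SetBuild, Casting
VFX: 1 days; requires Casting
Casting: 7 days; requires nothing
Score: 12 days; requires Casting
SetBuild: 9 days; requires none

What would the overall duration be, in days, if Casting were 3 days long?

22

As given, the longest chain is SetBuild→Pickups→SoundMix = 9+8+5 = 22, so the finish is 22 days.
Casting is off the critical path — its longest chain is 20 days, giving 2 of slack.
The critical path is still SetBuild→Pickups→SoundMix; finish is now 22 days.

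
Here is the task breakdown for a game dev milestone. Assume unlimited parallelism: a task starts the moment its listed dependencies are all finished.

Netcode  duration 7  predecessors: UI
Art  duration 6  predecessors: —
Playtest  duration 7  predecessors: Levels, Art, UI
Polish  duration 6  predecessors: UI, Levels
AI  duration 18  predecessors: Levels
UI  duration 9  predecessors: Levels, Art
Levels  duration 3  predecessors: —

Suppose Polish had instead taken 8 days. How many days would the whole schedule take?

23

Critical path before the change: Art→UI→Netcode = 6+9+7 = 22 giving 22 days.
The longest path through Polish is only 21 days, so Polish has float 1.
Now Art→UI→Polish = 6+9+8 = 23 is longest, so the finish becomes 23 days.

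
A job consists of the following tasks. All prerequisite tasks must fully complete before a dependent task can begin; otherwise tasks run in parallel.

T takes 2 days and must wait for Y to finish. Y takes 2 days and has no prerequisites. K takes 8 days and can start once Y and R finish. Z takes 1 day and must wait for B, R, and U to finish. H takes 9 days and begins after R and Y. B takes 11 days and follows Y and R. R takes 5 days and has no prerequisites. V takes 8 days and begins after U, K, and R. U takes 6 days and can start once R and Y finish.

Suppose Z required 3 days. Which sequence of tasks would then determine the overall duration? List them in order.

R, K, V

Baseline: R→K→V = 5+8+8 = 21 → 21 days.
The longest path through Z is only 17 days, so Z has float 4.
No other chain overtakes it, so the finish is 21 days.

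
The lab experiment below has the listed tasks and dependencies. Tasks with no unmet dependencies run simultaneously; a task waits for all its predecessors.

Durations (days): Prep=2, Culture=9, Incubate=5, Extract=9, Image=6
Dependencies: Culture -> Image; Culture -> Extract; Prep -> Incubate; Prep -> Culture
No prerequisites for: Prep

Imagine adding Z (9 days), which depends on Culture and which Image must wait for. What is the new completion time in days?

Originally the schedule takes 20 days.
With Z inserted, Image now waits for max(Culture, Z).
New critical path: Prep→Culture→Z→Image = 2+9+9+6 = 26 ⇒ 26 days.

26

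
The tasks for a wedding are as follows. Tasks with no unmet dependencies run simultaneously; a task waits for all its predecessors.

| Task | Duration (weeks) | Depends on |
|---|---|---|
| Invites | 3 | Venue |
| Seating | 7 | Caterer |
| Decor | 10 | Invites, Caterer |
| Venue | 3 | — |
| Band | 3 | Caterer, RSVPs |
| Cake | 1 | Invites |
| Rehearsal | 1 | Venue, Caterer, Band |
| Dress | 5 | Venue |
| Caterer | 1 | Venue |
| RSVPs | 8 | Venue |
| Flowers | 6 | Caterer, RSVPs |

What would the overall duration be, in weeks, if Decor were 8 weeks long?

As given, the longest chain is Venue→RSVPs→Flowers = 3+8+6 = 17, so the finish is 17 weeks.
Decor has 1 week of float (longest path through it is 16).
That remains the longest chain; total 17 weeks.

17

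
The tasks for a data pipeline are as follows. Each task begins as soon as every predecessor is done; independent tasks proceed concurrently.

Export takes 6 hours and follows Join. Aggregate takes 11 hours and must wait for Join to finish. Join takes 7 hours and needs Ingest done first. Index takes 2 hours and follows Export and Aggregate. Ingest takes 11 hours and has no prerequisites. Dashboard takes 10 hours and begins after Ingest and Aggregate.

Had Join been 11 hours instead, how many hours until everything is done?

43

Critical path before the change: Ingest→Join→Aggregate→Dashboard = 11+7+11+10 = 39 giving 39 hours.
Join is on the critical path; changing it to 11 makes that path 43 hours.
No other chain overtakes it, so the finish is 43 hours.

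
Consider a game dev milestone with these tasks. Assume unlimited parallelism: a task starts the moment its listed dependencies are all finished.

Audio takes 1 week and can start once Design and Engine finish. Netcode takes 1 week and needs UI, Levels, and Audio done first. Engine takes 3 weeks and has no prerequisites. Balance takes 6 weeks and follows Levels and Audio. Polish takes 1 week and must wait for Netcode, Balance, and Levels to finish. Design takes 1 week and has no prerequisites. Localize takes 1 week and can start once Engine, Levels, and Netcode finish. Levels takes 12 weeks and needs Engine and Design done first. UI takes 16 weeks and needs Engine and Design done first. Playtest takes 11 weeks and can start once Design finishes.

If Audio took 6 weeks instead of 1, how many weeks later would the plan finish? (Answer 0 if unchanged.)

0

As given, the longest chain is Engine→Levels→Balance→Polish = 3+12+6+1 = 22, so the finish is 22 weeks.
The longest path through Audio is only 11 weeks, so Audio has float 11.
That remains the longest chain; total 22 weeks.
Change in finish: 22 − 22 = +0 weeks.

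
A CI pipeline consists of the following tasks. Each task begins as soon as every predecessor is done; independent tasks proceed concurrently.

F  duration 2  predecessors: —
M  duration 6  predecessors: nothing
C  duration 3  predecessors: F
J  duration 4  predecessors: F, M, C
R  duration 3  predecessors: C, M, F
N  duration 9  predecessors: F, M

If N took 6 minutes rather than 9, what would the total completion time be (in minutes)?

12

Baseline: M→N = 6+9 = 15 → 15 minutes.
N is on the critical path; changing it to 6 makes that path 12 minutes.
That remains the longest chain; total 12 minutes.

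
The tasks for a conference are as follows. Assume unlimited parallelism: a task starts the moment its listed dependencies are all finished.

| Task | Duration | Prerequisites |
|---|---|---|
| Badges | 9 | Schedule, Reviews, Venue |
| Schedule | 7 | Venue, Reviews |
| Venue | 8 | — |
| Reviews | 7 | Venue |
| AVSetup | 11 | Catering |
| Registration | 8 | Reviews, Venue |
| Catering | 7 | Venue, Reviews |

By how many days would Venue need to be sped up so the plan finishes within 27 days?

Current finish: 33 days; target: 27.
Venue is on every critical path, so each day cut from Venue cuts the finish by one (this holds down to a finish of 26).
Need 33 − 27 = 6 days off Venue → Venue becomes 2 days, finish becomes 27.

6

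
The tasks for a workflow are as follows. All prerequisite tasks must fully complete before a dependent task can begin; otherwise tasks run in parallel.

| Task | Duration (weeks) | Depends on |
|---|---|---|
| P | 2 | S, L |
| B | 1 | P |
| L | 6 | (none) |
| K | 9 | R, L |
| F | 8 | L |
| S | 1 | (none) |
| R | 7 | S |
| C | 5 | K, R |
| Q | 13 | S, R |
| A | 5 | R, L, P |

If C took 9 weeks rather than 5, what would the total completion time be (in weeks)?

As given, the longest chain is S→R→K→C = 1+7+9+5 = 22, so the finish is 22 weeks.
C lies on that path, so at 9 weeks the path becomes 26 weeks.
The critical path is still S→R→K→C; finish is now 26 weeks.

26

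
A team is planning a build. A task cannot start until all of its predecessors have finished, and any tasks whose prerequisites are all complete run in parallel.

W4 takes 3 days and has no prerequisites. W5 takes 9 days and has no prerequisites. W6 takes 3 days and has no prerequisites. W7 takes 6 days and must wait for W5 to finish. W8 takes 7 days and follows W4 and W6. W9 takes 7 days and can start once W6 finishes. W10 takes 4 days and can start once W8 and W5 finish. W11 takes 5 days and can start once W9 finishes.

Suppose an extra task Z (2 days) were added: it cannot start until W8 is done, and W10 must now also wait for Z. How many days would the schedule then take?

16

Originally the schedule takes 15 days.
With Z inserted, W10 now waits for max(W8, W5, Z).
New critical path: W4→W8→Z→W10 = 3+7+2+4 = 16 ⇒ 16 days.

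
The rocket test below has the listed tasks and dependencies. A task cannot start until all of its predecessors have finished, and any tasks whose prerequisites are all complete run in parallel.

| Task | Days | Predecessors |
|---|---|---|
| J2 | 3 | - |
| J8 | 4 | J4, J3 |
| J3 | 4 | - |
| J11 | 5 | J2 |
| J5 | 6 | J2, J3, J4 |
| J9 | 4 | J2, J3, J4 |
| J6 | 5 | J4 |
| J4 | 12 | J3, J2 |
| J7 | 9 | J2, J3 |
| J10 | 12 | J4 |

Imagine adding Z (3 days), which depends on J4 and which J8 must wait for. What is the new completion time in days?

Originally the project takes 28 days.
With Z inserted, J8 now waits for max(J4, J3, Z).
New critical path: J3→J4→J10 = 4+12+12 = 28 ⇒ 28 days.

28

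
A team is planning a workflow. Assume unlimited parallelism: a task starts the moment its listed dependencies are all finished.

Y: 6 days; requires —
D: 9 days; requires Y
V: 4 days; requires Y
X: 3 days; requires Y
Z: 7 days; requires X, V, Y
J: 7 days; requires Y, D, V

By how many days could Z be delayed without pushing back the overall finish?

5

Critical path: Y→D→J = 6+9+7 = 22, so the finish is 22 days.
Z finishes as early as 17 and must finish by 22.
Slack of Z = 15 − 10 = 5 days.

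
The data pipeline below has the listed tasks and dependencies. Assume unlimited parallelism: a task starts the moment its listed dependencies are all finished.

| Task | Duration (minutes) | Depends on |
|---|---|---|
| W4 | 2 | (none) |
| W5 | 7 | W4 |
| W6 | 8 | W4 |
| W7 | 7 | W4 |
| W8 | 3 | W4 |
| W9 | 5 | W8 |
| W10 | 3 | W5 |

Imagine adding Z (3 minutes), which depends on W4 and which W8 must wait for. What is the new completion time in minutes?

Originally the schedule takes 12 minutes.
With Z inserted, W8 now waits for max(W4, Z).
New critical path: W4→Z→W8→W9 = 2+3+3+5 = 13 ⇒ 13 minutes.

13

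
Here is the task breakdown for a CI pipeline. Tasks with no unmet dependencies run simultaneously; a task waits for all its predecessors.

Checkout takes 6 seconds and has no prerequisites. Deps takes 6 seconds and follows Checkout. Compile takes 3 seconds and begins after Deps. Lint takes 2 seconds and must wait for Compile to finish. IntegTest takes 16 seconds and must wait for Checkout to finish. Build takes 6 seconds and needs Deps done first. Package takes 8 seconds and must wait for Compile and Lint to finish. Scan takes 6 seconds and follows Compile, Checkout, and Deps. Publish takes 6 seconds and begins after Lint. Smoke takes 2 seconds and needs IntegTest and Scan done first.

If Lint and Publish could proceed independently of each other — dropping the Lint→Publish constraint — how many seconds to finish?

With the dependency in place, Checkout→Deps→Compile→Lint→Package = 6+6+3+2+8 = 25 sets the finish at 25 seconds.
Without Lint→Publish, Publish's earliest start moves from 17 to 0.
The longest chain is now Checkout→Deps→Compile→Lint→Package = 6+6+3+2+8 = 25, so the CI pipeline takes 25 seconds.

25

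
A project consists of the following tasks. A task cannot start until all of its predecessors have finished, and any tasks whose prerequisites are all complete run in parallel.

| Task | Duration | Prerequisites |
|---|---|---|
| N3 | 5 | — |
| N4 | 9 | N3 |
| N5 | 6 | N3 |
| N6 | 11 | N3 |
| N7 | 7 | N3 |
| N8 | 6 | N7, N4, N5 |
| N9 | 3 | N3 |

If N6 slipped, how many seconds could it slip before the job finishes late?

4

Critical path: N3→N4→N8 = 5+9+6 = 20, so the finish is 20 seconds.
The longest chain containing N6 totals 16 seconds.
Float = 20 − 16 = 4.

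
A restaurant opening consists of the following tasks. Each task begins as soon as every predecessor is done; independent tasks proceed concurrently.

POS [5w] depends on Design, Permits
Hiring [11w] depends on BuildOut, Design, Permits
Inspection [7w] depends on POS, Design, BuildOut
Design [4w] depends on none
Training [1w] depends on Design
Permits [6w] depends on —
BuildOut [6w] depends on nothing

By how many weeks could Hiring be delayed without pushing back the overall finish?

Critical path: Permits→POS→Inspection = 6+5+7 = 18, so the finish is 18 weeks.
Longest path through Hiring: 17 weeks (earliest finish 17, latest finish 18).
So Hiring can slip 18 − 17 = 1 week.

1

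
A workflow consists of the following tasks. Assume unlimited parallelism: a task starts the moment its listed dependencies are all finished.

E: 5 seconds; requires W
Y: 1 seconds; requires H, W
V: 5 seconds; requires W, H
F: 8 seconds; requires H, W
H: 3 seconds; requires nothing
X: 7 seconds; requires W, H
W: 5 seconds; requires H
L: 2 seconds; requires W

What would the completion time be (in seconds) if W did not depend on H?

Original critical path: H→W→F = 3+5+8 = 16 ⇒ 16 seconds.
Without H→W, W's earliest start moves from 3 to 0.
The longest chain is now W→F = 5+8 = 13, so the job takes 13 seconds.

13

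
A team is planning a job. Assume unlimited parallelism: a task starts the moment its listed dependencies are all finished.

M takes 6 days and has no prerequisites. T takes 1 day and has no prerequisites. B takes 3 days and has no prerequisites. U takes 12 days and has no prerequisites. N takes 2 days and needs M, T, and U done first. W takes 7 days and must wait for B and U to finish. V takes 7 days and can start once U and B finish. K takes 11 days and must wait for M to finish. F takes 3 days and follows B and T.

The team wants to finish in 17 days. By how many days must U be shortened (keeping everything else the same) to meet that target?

Current finish: 19 days; target: 17.
U is on every critical path, so each day cut from U cuts the finish by one (this holds down to a finish of 17).
Need 19 − 17 = 2 days off U → U becomes 10 days, finish becomes 17.

2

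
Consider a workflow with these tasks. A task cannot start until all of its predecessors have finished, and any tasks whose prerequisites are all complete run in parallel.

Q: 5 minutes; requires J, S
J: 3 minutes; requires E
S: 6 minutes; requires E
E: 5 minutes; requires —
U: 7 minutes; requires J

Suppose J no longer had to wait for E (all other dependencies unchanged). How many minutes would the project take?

Original critical path: E→S→Q = 5+6+5 = 16 ⇒ 16 minutes.
Without E→J, J's earliest start moves from 5 to 0.
The longest chain is now E→S→Q = 5+6+5 = 16, so the project takes 16 minutes.

16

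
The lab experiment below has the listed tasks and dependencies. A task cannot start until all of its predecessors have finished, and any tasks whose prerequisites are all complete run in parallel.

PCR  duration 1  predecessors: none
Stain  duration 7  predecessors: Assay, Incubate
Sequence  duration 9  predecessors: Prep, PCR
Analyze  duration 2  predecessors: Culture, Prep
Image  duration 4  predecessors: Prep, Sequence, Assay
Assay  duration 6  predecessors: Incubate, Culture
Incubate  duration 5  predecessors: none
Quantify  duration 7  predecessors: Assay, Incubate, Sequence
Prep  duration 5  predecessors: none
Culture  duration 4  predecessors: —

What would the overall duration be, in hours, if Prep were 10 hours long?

26

The binding path is Prep→Sequence→Quantify = 5+9+7 = 21; finish at 21 hours.
Prep lies on that path, so at 10 hours the path becomes 26 hours.
The critical path is still Prep→Sequence→Quantify; finish is now 26 hours.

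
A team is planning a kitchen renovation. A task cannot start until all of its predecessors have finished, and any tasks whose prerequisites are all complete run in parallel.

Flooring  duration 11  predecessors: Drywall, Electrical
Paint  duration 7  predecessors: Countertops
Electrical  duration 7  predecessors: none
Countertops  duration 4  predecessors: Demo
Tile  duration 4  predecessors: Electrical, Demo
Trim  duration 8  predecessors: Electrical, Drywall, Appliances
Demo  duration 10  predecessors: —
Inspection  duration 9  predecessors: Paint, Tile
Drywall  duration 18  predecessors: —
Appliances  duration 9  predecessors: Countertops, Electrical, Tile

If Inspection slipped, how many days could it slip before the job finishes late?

1

Critical path: Demo→Countertops→Appliances→Trim = 10+4+9+8 = 31, so the finish is 31 days.
Longest path through Inspection: 30 days (earliest finish 30, latest finish 31).
Slack of Inspection = 22 − 21 = 1 day.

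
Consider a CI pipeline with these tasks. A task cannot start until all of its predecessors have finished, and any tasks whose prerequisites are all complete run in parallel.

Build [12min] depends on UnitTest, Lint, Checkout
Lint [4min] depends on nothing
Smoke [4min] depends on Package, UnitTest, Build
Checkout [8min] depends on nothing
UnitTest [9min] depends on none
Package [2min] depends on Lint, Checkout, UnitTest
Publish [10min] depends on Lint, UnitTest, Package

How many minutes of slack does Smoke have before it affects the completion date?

0

Critical path: UnitTest→Build→Smoke = 9+12+4 = 25, so the finish is 25 minutes.
Smoke finishes as early as 25 and must finish by 25.
So Smoke can slip 25 − 25 = 0 minutes.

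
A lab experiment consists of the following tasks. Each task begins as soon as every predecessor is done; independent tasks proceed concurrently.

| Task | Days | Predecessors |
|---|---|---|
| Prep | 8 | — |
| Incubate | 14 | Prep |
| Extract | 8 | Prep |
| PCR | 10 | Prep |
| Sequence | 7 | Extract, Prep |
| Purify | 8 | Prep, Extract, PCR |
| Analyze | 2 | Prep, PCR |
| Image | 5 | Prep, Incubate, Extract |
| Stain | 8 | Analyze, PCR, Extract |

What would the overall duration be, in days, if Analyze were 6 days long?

As given, the longest chain is Prep→PCR→Analyze→Stain = 8+10+2+8 = 28, so the finish is 28 days.
Analyze is on the critical path; changing it to 6 makes that path 32 days.
That remains the longest chain; total 32 days.

32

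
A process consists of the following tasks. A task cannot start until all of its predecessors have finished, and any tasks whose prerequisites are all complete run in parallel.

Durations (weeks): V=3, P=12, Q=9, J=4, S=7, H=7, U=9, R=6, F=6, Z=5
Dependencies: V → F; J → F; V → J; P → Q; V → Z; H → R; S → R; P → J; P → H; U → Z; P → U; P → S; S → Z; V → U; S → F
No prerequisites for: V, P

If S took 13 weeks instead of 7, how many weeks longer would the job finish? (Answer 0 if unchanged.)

5

Baseline: P→U→Z = 12+9+5 = 26 → 26 weeks.
S is off the critical path — its longest chain is 25 weeks, giving 1 of slack.
Now P→S→R = 12+13+6 = 31 is longest, so the finish becomes 31 weeks.
Change in finish: 31 − 26 = +5 weeks.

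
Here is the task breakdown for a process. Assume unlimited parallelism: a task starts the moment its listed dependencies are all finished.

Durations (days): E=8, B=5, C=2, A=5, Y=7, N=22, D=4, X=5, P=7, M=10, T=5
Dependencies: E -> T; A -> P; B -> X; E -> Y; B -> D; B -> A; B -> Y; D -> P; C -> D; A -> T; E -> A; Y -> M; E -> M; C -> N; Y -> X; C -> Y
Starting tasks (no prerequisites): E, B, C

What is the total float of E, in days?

0

The longest chain is E→Y→M = 8+7+10 = 25; overall finish 25 days.
E finishes as early as 8 and must finish by 8.
Float = 25 − 25 = 0.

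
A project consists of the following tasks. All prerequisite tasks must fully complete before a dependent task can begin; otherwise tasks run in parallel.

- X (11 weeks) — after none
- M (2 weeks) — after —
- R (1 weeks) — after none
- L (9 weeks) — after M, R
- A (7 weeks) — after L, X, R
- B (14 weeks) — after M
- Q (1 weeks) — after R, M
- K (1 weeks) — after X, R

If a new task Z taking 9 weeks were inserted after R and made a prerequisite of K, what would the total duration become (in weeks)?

Originally the project takes 18 weeks.
With Z inserted, K now waits for max(X, R, Z).
New critical path: X→A = 11+7 = 18 ⇒ 18 weeks.

18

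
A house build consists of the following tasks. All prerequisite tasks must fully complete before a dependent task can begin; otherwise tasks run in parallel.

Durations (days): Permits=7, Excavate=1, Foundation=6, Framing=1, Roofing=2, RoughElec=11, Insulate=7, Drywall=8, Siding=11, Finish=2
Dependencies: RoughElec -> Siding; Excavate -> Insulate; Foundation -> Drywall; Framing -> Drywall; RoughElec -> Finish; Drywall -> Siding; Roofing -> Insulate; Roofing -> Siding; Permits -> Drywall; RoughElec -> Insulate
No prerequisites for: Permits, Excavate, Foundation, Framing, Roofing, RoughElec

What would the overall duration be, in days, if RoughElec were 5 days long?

As given, the longest chain is Permits→Drywall→Siding = 7+8+11 = 26, so the finish is 26 days.
RoughElec is off the critical path — its longest chain is 22 days, giving 4 of slack.
No other chain overtakes it, so the finish is 26 days.

26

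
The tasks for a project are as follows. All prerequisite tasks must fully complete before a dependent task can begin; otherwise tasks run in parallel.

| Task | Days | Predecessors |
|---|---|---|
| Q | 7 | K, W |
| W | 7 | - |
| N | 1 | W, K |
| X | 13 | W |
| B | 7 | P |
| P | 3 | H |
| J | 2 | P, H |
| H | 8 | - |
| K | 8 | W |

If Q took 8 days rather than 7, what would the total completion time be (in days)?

As given, the longest chain is W→K→Q = 7+8+7 = 22, so the finish is 22 days.
Q lies on that path, so at 8 days the path becomes 23 days.
No other chain overtakes it, so the finish is 23 days.

23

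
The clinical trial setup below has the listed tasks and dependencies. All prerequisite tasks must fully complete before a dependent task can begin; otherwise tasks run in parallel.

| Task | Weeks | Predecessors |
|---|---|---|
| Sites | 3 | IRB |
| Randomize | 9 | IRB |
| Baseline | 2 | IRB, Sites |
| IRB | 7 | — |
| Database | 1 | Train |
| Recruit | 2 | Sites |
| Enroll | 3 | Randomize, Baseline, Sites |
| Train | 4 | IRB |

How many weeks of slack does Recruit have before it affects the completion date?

The longest chain is IRB→Randomize→Enroll = 7+9+3 = 19; overall finish 19 weeks.
Longest path through Recruit: 12 weeks (earliest finish 12, latest finish 19).
Slack of Recruit = 17 − 10 = 7 weeks.

7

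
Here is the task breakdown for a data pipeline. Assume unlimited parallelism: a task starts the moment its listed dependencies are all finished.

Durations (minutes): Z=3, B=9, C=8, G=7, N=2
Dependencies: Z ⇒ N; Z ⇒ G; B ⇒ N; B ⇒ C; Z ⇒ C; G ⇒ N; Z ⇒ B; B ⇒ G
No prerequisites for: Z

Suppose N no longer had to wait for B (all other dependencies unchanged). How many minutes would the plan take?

With the dependency in place, Z→B→G→N = 3+9+7+2 = 21 sets the finish at 21 minutes.
Dropping B→N doesn't change N's earliest start (19); another predecessor still binds.
After: Z→B→G→N = 3+9+7+2 = 21 → 21 minutes.

21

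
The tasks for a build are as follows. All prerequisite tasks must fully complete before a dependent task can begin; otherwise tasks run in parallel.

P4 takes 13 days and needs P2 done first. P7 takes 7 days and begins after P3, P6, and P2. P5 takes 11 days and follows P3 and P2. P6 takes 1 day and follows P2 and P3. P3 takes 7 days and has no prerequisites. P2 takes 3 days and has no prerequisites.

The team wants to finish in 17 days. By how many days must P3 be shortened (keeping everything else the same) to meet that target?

1

Current finish: 18 days; target: 17.
P3 is on every critical path, so each day cut from P3 cuts the finish by one (this holds down to a finish of 16).
Need 18 − 17 = 1 day off P3 → P3 becomes 6 days, finish becomes 17.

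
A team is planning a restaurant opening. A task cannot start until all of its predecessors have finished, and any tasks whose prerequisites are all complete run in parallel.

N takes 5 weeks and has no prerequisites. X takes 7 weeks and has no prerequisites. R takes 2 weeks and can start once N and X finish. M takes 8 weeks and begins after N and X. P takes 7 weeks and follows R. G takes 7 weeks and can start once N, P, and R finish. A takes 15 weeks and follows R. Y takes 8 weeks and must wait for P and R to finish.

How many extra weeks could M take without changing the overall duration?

9

Critical path: X→R→P→Y = 7+2+7+8 = 24, so the finish is 24 weeks.
Longest path through M: 15 weeks (earliest finish 15, latest finish 24).
Slack of M = 16 − 7 = 9 weeks.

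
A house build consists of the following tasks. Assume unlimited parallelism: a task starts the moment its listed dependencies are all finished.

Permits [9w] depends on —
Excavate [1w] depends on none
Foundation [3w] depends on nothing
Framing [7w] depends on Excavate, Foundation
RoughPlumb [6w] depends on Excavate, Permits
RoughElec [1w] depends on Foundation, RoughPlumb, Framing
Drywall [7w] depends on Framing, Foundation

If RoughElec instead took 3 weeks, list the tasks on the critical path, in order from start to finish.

Permits, RoughPlumb, RoughElec

The binding path is Foundation→Framing→Drywall = 3+7+7 = 17; finish at 17 weeks.
The longest path through RoughElec is only 16 weeks, so RoughElec has float 1.
Now Permits→RoughPlumb→RoughElec = 9+6+3 = 18 is longest, so the finish becomes 18 weeks.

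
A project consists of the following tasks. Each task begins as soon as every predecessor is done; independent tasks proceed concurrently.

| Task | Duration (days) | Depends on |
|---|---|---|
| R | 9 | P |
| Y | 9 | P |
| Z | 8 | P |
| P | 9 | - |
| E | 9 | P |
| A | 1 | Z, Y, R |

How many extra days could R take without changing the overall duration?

The longest chain is P→R→A = 9+9+1 = 19; overall finish 19 days.
Longest path through R: 19 days (earliest finish 18, latest finish 18).
Float = 19 − 19 = 0.

0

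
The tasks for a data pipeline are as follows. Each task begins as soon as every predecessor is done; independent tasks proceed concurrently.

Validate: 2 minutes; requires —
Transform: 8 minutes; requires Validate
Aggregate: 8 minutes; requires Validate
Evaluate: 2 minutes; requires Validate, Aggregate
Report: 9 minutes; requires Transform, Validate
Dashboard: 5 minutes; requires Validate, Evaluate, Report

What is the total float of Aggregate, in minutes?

The longest chain is Validate→Transform→Report→Dashboard = 2+8+9+5 = 24; overall finish 24 minutes.
Longest path through Aggregate: 17 minutes (earliest finish 10, latest finish 17).
Float = 24 − 17 = 7.

7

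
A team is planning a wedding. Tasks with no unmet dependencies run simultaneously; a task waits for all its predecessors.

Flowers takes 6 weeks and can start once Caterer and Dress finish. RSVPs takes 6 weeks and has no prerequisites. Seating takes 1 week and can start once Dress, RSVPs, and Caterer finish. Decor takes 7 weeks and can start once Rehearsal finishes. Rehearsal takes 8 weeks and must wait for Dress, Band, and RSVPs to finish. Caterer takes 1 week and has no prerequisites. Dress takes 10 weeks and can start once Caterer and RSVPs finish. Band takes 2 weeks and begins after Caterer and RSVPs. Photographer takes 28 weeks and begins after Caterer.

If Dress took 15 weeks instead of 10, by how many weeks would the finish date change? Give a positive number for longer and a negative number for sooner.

Baseline: RSVPs→Dress→Rehearsal→Decor = 6+10+8+7 = 31 → 31 weeks.
Since Dress is critical, the +5 change carries straight to that chain (now 36 weeks).
That remains the longest chain; total 36 weeks.
Change in finish: 36 − 31 = +5 weeks.

5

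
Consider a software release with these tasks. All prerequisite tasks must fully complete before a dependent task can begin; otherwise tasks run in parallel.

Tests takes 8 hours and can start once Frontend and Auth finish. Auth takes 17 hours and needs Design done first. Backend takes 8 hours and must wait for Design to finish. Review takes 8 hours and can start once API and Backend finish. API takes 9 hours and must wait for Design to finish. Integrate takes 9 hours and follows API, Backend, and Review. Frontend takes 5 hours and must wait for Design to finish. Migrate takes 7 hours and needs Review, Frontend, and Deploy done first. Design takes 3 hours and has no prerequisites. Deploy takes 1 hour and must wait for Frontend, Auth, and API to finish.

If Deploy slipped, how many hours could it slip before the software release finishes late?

The longest chain is Design→API→Review→Integrate = 3+9+8+9 = 29; overall finish 29 hours.
Deploy finishes as early as 21 and must finish by 22.
So Deploy can slip 22 − 21 = 1 hour.

1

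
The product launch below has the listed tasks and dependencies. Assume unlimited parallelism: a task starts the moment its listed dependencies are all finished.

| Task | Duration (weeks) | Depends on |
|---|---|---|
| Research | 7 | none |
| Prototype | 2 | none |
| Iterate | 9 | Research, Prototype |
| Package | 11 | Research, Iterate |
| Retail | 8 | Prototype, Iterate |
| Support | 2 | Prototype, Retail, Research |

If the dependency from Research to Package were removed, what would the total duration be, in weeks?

27

With the dependency in place, Research→Iterate→Package = 7+9+11 = 27 sets the finish at 27 weeks.
Dropping Research→Package doesn't change Package's earliest start (16); another predecessor still binds.
After: Research→Iterate→Package = 7+9+11 = 27 → 27 weeks.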